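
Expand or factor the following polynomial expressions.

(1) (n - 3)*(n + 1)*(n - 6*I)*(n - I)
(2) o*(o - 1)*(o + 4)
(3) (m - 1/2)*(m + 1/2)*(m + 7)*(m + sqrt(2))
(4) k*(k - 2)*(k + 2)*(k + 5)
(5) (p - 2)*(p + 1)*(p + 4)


(1) = n^4 - 2*n^3 - 7*I*n^3 - 9*n^2 + 14*I*n^2 + 12*n + 21*I*n + 18
(2) = o^3 + 3*o^2 - 4*o
(3) = m^4 + sqrt(2)*m^3 + 7*m^3 - m^2/4 + 7*sqrt(2)*m^2 - 7*m/4 - sqrt(2)*m/4 - 7*sqrt(2)/4
(4) = k^4 + 5*k^3 - 4*k^2 - 20*k
(5) = p^3 + 3*p^2 - 6*p - 8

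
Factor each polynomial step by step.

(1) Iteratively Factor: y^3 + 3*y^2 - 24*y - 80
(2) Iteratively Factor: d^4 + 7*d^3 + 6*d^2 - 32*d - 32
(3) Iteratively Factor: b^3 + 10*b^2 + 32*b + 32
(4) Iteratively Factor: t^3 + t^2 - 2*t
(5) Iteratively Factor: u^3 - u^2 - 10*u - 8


(1) = (y - 5)*(y^2 + 8*y + 16) = (y - 5)*(y + 4)*(y + 4)
(2) = (d + 4)*(d^3 + 3*d^2 - 6*d - 8) = (d + 1)*(d + 4)*(d^2 + 2*d - 8) = (d + 1)*(d + 4)^2*(d - 2)
(3) = (b + 2)*(b^2 + 8*b + 16) = (b + 2)*(b + 4)*(b + 4)
(4) = (t + 2)*(t^2 - t) = t*(t + 2)*(t - 1)
(5) = (u + 1)*(u^2 - 2*u - 8) = (u + 1)*(u + 2)*(u - 4)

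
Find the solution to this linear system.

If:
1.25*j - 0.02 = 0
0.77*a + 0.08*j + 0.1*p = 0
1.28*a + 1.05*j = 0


Then:
a = -0.01
j = 0.02
p = 0.09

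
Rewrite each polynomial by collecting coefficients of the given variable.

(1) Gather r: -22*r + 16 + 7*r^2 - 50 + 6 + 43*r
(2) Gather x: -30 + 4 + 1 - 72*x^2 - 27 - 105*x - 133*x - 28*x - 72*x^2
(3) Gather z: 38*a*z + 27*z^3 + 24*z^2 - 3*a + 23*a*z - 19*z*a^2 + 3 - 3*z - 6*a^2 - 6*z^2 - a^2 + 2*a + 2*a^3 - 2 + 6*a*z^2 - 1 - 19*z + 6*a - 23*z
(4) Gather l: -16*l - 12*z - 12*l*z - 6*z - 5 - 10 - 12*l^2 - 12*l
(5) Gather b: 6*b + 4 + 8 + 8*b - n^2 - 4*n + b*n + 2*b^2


(1) = 7*r^2 + 21*r - 28
(2) = -144*x^2 - 266*x - 52
(3) = 2*a^3 - 7*a^2 + 5*a + 27*z^3 + z^2*(6*a + 18) + z*(-19*a^2 + 61*a - 45)
(4) = -12*l^2 + l*(-12*z - 28) - 18*z - 15
(5) = 2*b^2 + b*(n + 14) - n^2 - 4*n + 12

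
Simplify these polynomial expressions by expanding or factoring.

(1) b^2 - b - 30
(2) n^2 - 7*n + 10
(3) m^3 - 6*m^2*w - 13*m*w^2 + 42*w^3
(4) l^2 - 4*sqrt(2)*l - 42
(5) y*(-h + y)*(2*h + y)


(1) = (b - 6)*(b + 5)
(2) = (n - 5)*(n - 2)
(3) = (m - 7*w)*(m - 2*w)*(m + 3*w)
(4) = (l - 7*sqrt(2))*(l + 3*sqrt(2))
(5) = -2*h^2*y + h*y^2 + y^3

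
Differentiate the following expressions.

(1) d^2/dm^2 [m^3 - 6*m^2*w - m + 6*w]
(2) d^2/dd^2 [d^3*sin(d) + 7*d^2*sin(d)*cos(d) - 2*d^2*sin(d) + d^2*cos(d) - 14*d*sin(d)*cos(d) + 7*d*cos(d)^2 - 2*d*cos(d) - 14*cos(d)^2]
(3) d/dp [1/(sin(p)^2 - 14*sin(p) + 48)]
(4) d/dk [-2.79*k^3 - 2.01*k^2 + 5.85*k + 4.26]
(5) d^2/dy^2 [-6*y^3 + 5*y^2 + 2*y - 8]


(1) = 6*m - 12*w
(2) = -d^3*sin(d) + 2*d^2*sin(d) - 14*d^2*sin(2*d) + 5*d^2*cos(d) + 2*d*sin(d) + 28*d*sin(2*d) - 6*d*cos(d) + 14*d*cos(2*d) - 7*sin(2*d) + 2*cos(d)
(3) = 2*(7 - sin(p))*cos(p)/(sin(p)^2 - 14*sin(p) + 48)^2
(4) = -8.37*k^2 - 4.02*k + 5.85
(5) = 10 - 36*y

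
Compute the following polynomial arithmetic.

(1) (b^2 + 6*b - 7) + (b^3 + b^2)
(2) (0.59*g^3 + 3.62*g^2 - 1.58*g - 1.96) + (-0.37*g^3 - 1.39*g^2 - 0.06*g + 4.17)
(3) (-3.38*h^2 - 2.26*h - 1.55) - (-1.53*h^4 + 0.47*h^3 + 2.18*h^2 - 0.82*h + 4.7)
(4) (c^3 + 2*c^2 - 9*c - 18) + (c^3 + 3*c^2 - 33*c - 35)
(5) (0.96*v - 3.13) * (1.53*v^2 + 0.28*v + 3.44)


(1) = b^3 + 2*b^2 + 6*b - 7
(2) = 0.22*g^3 + 2.23*g^2 - 1.64*g + 2.21
(3) = 1.53*h^4 - 0.47*h^3 - 5.56*h^2 - 1.44*h - 6.25
(4) = 2*c^3 + 5*c^2 - 42*c - 53
(5) = 1.4688*v^3 - 4.5201*v^2 + 2.426*v - 10.7672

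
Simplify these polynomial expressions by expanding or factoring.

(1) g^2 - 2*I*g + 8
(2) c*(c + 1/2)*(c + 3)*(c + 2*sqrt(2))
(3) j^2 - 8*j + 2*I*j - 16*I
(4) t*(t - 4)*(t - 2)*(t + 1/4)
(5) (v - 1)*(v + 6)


(1) = (g - 4*I)*(g + 2*I)
(2) = c^4 + 2*sqrt(2)*c^3 + 7*c^3/2 + 3*c^2/2 + 7*sqrt(2)*c^2 + 3*sqrt(2)*c
(3) = (j - 8)*(j + 2*I)
(4) = t^4 - 23*t^3/4 + 13*t^2/2 + 2*t
(5) = v^2 + 5*v - 6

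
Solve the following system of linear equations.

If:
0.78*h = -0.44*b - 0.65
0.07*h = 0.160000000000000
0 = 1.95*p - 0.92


Then:
b = -5.53
h = 2.29
p = 0.47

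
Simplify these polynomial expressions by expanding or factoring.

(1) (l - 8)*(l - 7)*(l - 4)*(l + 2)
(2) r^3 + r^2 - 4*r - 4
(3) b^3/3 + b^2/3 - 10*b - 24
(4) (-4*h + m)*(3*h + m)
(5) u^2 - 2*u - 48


(1) = l^4 - 17*l^3 + 78*l^2 + 8*l - 448
(2) = (r - 2)*(r + 1)*(r + 2)
(3) = (b/3 + 1)*(b - 6)*(b + 4)
(4) = -12*h^2 - h*m + m^2
(5) = (u - 8)*(u + 6)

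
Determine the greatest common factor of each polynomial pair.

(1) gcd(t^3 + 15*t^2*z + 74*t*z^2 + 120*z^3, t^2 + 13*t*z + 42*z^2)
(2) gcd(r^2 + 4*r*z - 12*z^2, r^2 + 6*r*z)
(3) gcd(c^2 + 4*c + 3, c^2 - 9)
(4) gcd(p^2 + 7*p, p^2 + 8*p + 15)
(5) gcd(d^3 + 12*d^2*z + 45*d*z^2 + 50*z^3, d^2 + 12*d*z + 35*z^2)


(1) = t + 6*z
(2) = gcd((r - 2*z)*(r + 6*z), r*(r + 6*z)) = r + 6*z
(3) = c + 3
(4) = gcd(p*(p + 7), (p + 3)*(p + 5)) = 1
(5) = d + 5*z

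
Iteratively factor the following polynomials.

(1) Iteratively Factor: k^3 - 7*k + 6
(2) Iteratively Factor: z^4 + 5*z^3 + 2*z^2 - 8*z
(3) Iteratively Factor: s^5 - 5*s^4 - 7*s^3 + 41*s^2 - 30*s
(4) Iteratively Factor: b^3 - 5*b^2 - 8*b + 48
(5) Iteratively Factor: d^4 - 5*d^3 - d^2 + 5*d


(1) = (k - 1)*(k^2 + k - 6) = (k - 1)*(k + 3)*(k - 2)
(2) = (z)*(z^3 + 5*z^2 + 2*z - 8) = z*(z + 2)*(z^2 + 3*z - 4) = z*(z - 1)*(z + 2)*(z + 4)
(3) = (s + 3)*(s^4 - 8*s^3 + 17*s^2 - 10*s) = (s - 2)*(s + 3)*(s^3 - 6*s^2 + 5*s) = (s - 5)*(s - 2)*(s + 3)*(s^2 - s) = s*(s - 5)*(s - 2)*(s + 3)*(s - 1)
(4) = (b + 3)*(b^2 - 8*b + 16) = (b - 4)*(b + 3)*(b - 4)
(5) = (d - 5)*(d^3 - d) = (d - 5)*(d + 1)*(d^2 - d) = (d - 5)*(d - 1)*(d + 1)*(d)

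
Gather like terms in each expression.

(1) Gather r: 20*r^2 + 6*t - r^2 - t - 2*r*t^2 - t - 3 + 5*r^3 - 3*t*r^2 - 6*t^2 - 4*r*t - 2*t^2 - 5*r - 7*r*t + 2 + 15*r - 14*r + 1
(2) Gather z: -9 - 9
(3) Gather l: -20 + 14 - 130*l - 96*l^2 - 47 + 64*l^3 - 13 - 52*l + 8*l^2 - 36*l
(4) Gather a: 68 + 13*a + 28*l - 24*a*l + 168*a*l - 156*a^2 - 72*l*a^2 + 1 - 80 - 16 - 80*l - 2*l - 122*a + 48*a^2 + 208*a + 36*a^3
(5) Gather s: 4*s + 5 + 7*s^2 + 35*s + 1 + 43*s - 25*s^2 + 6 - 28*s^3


(1) = 5*r^3 + r^2*(19 - 3*t) + r*(-2*t^2 - 11*t - 4) - 8*t^2 + 4*t
(2) = -18
(3) = 64*l^3 - 88*l^2 - 218*l - 66
(4) = 36*a^3 + a^2*(-72*l - 108) + a*(144*l + 99) - 54*l - 27
(5) = -28*s^3 - 18*s^2 + 82*s + 12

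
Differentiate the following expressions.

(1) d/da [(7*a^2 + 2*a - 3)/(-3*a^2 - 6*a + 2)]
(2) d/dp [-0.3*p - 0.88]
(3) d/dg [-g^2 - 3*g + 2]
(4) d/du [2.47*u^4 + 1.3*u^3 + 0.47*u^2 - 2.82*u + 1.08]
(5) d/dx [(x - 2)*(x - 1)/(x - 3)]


(1) = 2*(-18*a^2 + 5*a - 7)/(9*a^4 + 36*a^3 + 24*a^2 - 24*a + 4)
(2) = -0.300000000000000
(3) = -2*g - 3
(4) = 9.88*u^3 + 3.9*u^2 + 0.94*u - 2.82
(5) = (x^2 - 6*x + 7)/(x^2 - 6*x + 9)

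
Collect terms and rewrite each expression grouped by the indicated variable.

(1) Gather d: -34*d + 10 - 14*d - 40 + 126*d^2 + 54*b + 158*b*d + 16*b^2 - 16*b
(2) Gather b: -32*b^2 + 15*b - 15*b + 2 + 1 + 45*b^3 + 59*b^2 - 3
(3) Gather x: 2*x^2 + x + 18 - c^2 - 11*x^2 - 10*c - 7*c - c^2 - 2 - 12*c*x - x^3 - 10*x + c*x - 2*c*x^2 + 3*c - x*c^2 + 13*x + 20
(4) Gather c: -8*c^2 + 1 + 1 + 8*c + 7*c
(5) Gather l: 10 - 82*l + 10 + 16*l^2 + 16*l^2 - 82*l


(1) = 16*b^2 + 38*b + 126*d^2 + d*(158*b - 48) - 30
(2) = 45*b^3 + 27*b^2
(3) = -2*c^2 - 14*c - x^3 + x^2*(-2*c - 9) + x*(-c^2 - 11*c + 4) + 36
(4) = -8*c^2 + 15*c + 2
(5) = 32*l^2 - 164*l + 20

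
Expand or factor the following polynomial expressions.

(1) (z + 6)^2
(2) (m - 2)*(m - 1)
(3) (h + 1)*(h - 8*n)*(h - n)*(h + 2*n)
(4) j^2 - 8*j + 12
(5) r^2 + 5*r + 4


(1) = z^2 + 12*z + 36
(2) = m^2 - 3*m + 2
(3) = h^4 - 7*h^3*n + h^3 - 10*h^2*n^2 - 7*h^2*n + 16*h*n^3 - 10*h*n^2 + 16*n^3
(4) = (j - 6)*(j - 2)
(5) = (r + 1)*(r + 4)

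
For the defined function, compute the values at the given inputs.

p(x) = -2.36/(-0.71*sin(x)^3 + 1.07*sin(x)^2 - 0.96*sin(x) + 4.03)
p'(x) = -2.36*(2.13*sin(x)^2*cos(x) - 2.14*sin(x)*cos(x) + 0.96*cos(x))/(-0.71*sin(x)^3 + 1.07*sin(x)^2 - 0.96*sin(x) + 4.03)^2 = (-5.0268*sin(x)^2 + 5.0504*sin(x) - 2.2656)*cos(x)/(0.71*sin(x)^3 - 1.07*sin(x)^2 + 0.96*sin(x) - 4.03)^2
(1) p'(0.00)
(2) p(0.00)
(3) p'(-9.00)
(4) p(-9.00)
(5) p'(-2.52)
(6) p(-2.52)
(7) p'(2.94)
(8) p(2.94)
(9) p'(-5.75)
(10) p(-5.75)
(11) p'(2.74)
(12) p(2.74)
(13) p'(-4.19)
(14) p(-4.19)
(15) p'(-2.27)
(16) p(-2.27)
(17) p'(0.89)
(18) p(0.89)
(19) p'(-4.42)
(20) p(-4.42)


(1) = -0.14
(2) = -0.59
(3) = 0.22
(4) = -0.51
(5) = 0.22
(6) = -0.46
(7) = 0.09
(8) = -0.61
(9) = -0.06
(10) = -0.63
(11) = 0.07
(12) = -0.63
(13) = 0.07
(14) = -0.67
(15) = 0.18
(16) = -0.41
(17) = -0.07
(18) = -0.66
(19) = 0.05
(20) = -0.68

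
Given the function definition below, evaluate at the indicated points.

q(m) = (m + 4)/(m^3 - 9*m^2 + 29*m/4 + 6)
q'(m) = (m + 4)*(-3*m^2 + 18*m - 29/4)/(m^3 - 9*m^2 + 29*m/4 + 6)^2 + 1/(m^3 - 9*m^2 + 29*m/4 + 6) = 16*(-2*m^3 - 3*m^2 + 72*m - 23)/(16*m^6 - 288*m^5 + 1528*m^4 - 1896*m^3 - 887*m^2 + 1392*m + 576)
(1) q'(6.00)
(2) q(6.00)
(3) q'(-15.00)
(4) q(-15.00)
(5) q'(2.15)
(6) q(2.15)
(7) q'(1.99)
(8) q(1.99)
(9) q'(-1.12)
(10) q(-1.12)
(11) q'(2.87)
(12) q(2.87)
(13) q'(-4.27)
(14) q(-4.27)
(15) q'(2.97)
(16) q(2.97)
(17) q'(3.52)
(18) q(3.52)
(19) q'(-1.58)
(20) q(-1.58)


(1) = -0.04
(2) = -0.17
(3) = 0.00
(4) = 0.00
(5) = 0.97
(6) = -0.61
(7) = 1.72
(8) = -0.82
(9) = -0.48
(10) = -0.19
(11) = 0.20
(12) = -0.29
(13) = -0.00
(14) = 0.00
(15) = 0.17
(16) = -0.27
(17) = 0.08
(18) = -0.21
(19) = -0.13
(20) = -0.08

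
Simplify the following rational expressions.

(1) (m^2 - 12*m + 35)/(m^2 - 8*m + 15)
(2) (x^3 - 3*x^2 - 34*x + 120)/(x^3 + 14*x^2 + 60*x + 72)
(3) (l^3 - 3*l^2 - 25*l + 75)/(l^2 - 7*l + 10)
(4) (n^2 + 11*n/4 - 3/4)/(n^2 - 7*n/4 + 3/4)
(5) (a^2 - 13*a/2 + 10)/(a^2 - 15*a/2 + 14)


(1) = (m - 7)/(m - 3)
(2) = (x^2 - 9*x + 20)/(x^2 + 8*x + 12)
(3) = (l^2 + 2*l - 15)/(l - 2)
(4) = (4*n^2 + 11*n - 3)/(4*n^2 - 7*n + 3)
(5) = (2*a - 5)/(2*a - 7)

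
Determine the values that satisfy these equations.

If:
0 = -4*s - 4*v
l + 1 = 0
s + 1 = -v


Then:
No Solution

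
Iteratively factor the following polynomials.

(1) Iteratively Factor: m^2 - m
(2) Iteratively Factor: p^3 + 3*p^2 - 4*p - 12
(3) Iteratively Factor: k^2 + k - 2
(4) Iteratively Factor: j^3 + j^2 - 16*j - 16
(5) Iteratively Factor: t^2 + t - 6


(1) = (m - 1)*(m)
(2) = (p + 3)*(p^2 - 4) = (p + 2)*(p + 3)*(p - 2)
(3) = (k - 1)*(k + 2)
(4) = (j + 1)*(j^2 - 16) = (j + 1)*(j + 4)*(j - 4)
(5) = (t - 2)*(t + 3)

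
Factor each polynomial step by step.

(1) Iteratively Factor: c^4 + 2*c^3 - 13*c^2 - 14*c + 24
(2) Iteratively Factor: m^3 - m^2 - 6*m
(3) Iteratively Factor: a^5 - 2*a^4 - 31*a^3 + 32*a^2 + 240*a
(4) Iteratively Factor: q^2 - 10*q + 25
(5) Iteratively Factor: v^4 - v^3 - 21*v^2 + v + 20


(1) = (c + 4)*(c^3 - 2*c^2 - 5*c + 6) = (c - 3)*(c + 4)*(c^2 + c - 2) = (c - 3)*(c - 1)*(c + 4)*(c + 2)
(2) = (m + 2)*(m^2 - 3*m) = (m - 3)*(m + 2)*(m)
(3) = (a)*(a^4 - 2*a^3 - 31*a^2 + 32*a + 240) = a*(a - 5)*(a^3 + 3*a^2 - 16*a - 48) = a*(a - 5)*(a - 4)*(a^2 + 7*a + 12) = a*(a - 5)*(a - 4)*(a + 3)*(a + 4)
(4) = (q - 5)*(q - 5)
(5) = (v - 1)*(v^3 - 21*v - 20) = (v - 1)*(v + 4)*(v^2 - 4*v - 5) = (v - 5)*(v - 1)*(v + 4)*(v + 1)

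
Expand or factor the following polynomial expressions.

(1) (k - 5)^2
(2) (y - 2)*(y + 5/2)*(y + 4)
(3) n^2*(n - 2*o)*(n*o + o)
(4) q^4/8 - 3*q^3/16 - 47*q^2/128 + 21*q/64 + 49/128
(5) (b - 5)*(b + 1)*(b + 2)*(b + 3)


(1) = k^2 - 10*k + 25
(2) = y^3 + 9*y^2/2 - 3*y - 20
(3) = n^4*o - 2*n^3*o^2 + n^3*o - 2*n^2*o^2
(4) = (q/4 + 1/4)*(q/2 + 1/2)*(q - 7/4)^2
(5) = b^4 + b^3 - 19*b^2 - 49*b - 30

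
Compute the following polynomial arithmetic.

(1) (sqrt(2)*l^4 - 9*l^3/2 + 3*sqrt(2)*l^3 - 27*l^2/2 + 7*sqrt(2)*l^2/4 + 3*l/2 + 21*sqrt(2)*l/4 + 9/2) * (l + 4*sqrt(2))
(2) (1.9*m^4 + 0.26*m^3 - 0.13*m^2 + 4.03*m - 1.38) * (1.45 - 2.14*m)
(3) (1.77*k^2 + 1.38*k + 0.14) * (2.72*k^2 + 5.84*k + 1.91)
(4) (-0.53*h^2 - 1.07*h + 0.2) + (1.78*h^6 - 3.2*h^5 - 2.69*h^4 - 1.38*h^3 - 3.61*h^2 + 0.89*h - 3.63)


(1) = sqrt(2)*l^5 + 7*l^4/2 + 3*sqrt(2)*l^4 - 65*sqrt(2)*l^3/4 + 21*l^3/2 - 195*sqrt(2)*l^2/4 + 31*l^2/2 + 6*sqrt(2)*l + 93*l/2 + 18*sqrt(2)
(2) = -4.066*m^5 + 2.1986*m^4 + 0.6552*m^3 - 8.8127*m^2 + 8.7967*m - 2.001
(3) = 4.8144*k^4 + 14.0904*k^3 + 11.8207*k^2 + 3.4534*k + 0.2674
(4) = 1.78*h^6 - 3.2*h^5 - 2.69*h^4 - 1.38*h^3 - 4.14*h^2 - 0.18*h - 3.43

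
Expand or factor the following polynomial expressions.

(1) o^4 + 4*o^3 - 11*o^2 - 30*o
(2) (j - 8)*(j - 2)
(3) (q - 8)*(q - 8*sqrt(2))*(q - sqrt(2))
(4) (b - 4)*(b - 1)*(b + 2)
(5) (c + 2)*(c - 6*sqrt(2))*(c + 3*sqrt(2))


(1) = o*(o - 3)*(o + 2)*(o + 5)
(2) = j^2 - 10*j + 16
(3) = q^3 - 9*sqrt(2)*q^2 - 8*q^2 + 16*q + 72*sqrt(2)*q - 128
(4) = b^3 - 3*b^2 - 6*b + 8
(5) = c^3 - 3*sqrt(2)*c^2 + 2*c^2 - 36*c - 6*sqrt(2)*c - 72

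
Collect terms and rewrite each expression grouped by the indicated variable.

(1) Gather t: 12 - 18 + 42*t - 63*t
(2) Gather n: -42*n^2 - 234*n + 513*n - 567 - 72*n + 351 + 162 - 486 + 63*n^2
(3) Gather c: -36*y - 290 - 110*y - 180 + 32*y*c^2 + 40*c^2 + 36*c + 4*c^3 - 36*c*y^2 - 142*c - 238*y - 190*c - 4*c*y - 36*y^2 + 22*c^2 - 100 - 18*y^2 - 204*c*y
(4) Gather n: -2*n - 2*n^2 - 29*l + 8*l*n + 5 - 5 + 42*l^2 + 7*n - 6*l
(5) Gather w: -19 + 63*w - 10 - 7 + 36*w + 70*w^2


(1) = -21*t - 6
(2) = 21*n^2 + 207*n - 540
(3) = 4*c^3 + c^2*(32*y + 62) + c*(-36*y^2 - 208*y - 296) - 54*y^2 - 384*y - 570
(4) = 42*l^2 - 35*l - 2*n^2 + n*(8*l + 5)
(5) = 70*w^2 + 99*w - 36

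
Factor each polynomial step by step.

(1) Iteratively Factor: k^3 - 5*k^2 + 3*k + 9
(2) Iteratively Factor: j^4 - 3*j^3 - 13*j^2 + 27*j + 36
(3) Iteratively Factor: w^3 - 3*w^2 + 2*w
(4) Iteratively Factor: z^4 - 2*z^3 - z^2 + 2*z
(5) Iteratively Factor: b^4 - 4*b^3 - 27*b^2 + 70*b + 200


(1) = (k - 3)*(k^2 - 2*k - 3) = (k - 3)*(k + 1)*(k - 3)
(2) = (j + 3)*(j^3 - 6*j^2 + 5*j + 12) = (j + 1)*(j + 3)*(j^2 - 7*j + 12) = (j - 4)*(j + 1)*(j + 3)*(j - 3)
(3) = (w - 2)*(w^2 - w) = (w - 2)*(w - 1)*(w)
(4) = (z)*(z^3 - 2*z^2 - z + 2) = z*(z + 1)*(z^2 - 3*z + 2) = z*(z - 1)*(z + 1)*(z - 2)
(5) = (b - 5)*(b^3 + b^2 - 22*b - 40) = (b - 5)^2*(b^2 + 6*b + 8) = (b - 5)^2*(b + 2)*(b + 4)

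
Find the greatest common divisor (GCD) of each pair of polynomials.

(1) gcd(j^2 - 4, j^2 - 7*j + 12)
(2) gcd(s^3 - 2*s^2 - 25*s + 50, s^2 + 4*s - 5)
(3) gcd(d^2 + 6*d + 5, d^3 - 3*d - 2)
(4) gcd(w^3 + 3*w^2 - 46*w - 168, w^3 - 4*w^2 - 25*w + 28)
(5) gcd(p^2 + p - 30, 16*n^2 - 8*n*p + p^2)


(1) = 1
(2) = gcd((s - 5)*(s - 2)*(s + 5), (s - 1)*(s + 5)) = s + 5
(3) = gcd((d + 1)*(d + 5), (d - 2)*(d + 1)^2) = d + 1
(4) = w^2 - 3*w - 28
(5) = 1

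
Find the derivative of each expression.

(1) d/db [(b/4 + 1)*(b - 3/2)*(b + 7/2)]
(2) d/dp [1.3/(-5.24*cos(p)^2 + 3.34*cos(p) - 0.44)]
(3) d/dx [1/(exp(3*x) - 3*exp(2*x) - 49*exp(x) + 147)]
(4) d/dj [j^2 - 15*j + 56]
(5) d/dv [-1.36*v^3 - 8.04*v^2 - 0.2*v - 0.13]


(1) = 3*b^2/4 + 3*b + 11/16
(2) = (4.342 - 13.624*cos(p))*sin(p)/(5.24*cos(p)^2 - 3.34*cos(p) + 0.44)^2
(3) = (-3*exp(2*x) + 6*exp(x) + 49)*exp(x)/(exp(3*x) - 3*exp(2*x) - 49*exp(x) + 147)^2
(4) = 2*j - 15
(5) = -4.08*v^2 - 16.08*v - 0.2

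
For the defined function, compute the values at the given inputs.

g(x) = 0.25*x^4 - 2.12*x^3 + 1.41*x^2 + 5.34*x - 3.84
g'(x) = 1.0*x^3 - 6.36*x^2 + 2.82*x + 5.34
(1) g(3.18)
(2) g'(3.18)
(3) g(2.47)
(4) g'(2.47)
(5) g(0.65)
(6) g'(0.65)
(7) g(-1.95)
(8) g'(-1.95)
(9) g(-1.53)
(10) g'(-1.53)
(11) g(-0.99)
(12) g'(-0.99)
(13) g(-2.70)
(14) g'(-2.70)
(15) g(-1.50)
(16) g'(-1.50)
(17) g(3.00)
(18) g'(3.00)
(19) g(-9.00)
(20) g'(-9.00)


(1) = -15.21
(2) = -17.85
(3) = -4.69
(4) = -11.43
(5) = -0.31
(6) = 4.76
(7) = 10.44
(8) = -31.76
(9) = 0.25
(10) = -17.44
(11) = -5.45
(12) = -4.66
(13) = 47.03
(14) = -68.32
(15) = -0.26
(16) = -16.57
(17) = -12.12
(18) = -16.44
(19) = 3248.04
(20) = -1264.20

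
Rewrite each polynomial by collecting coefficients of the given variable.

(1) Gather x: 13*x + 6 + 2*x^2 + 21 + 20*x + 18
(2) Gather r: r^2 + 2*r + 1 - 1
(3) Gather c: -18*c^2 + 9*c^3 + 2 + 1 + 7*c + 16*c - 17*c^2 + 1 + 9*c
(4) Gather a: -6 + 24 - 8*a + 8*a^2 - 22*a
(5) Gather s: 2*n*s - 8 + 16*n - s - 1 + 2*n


(1) = 2*x^2 + 33*x + 45
(2) = r^2 + 2*r
(3) = 9*c^3 - 35*c^2 + 32*c + 4
(4) = 8*a^2 - 30*a + 18
(5) = 18*n + s*(2*n - 1) - 9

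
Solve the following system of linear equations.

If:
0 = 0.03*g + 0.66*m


Then:
g = -22.0*m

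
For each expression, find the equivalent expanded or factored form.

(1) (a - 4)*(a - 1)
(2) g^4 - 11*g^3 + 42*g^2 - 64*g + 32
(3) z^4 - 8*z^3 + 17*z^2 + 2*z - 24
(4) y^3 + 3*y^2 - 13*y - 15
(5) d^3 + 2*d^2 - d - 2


(1) = a^2 - 5*a + 4
(2) = (g - 4)^2*(g - 2)*(g - 1)
(3) = (z - 4)*(z - 3)*(z - 2)*(z + 1)
(4) = (y - 3)*(y + 1)*(y + 5)
(5) = (d - 1)*(d + 1)*(d + 2)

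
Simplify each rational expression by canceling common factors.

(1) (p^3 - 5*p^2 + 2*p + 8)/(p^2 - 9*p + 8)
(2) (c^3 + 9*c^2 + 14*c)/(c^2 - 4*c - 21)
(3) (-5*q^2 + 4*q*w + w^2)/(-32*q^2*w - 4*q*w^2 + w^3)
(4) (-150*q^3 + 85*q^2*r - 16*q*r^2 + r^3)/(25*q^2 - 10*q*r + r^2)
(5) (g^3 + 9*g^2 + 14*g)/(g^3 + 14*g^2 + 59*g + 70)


(1) = (p^3 - 5*p^2 + 2*p + 8)/(p^2 - 9*p + 8)
(2) = (c^3 + 9*c^2 + 14*c)/(c^2 - 4*c - 21)
(3) = (5*q^2 - 4*q*w - w^2)/(32*q^2*w + 4*q*w^2 - w^3)
(4) = -6*q + r
(5) = g/(g + 5)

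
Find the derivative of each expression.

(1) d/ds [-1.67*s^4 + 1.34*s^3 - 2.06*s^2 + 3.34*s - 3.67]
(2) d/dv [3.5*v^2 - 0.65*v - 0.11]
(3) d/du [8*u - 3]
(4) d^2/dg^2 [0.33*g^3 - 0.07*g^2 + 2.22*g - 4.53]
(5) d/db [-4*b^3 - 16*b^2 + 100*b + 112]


(1) = -6.68*s^3 + 4.02*s^2 - 4.12*s + 3.34
(2) = 7.0*v - 0.65
(3) = 8
(4) = 1.98*g - 0.14
(5) = -12*b^2 - 32*b + 100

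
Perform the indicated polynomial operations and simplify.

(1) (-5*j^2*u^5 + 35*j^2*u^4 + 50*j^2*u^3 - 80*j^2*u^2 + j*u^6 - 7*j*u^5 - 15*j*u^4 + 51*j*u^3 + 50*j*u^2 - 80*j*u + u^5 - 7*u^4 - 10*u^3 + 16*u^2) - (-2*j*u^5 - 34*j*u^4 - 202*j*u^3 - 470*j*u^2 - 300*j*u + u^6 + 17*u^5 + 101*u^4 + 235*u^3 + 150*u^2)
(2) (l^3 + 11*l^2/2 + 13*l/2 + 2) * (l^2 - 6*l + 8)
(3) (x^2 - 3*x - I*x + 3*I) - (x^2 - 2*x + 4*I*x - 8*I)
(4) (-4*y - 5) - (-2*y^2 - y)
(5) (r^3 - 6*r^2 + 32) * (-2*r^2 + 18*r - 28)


(1) = -5*j^2*u^5 + 35*j^2*u^4 + 50*j^2*u^3 - 80*j^2*u^2 + j*u^6 - 5*j*u^5 + 19*j*u^4 + 253*j*u^3 + 520*j*u^2 + 220*j*u - u^6 - 16*u^5 - 108*u^4 - 245*u^3 - 134*u^2
(2) = l^5 - l^4/2 - 37*l^3/2 + 7*l^2 + 40*l + 16
(3) = -x - 5*I*x + 11*I
(4) = 2*y^2 - 3*y - 5
(5) = -2*r^5 + 30*r^4 - 136*r^3 + 104*r^2 + 576*r - 896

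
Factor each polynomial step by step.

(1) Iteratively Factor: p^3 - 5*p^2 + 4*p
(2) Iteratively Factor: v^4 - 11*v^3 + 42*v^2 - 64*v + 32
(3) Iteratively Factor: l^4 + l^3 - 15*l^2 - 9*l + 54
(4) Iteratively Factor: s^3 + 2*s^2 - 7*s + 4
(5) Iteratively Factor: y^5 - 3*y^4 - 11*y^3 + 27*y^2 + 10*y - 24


(1) = (p - 4)*(p^2 - p) = p*(p - 4)*(p - 1)
(2) = (v - 1)*(v^3 - 10*v^2 + 32*v - 32) = (v - 4)*(v - 1)*(v^2 - 6*v + 8) = (v - 4)^2*(v - 1)*(v - 2)
(3) = (l + 3)*(l^3 - 2*l^2 - 9*l + 18) = (l - 2)*(l + 3)*(l^2 - 9) = (l - 2)*(l + 3)^2*(l - 3)
(4) = (s + 4)*(s^2 - 2*s + 1) = (s - 1)*(s + 4)*(s - 1)
(5) = (y + 1)*(y^4 - 4*y^3 - 7*y^2 + 34*y - 24) = (y + 1)*(y + 3)*(y^3 - 7*y^2 + 14*y - 8) = (y - 1)*(y + 1)*(y + 3)*(y^2 - 6*y + 8) = (y - 2)*(y - 1)*(y + 1)*(y + 3)*(y - 4)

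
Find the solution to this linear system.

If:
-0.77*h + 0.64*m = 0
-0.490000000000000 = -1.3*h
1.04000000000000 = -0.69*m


Then:
No Solution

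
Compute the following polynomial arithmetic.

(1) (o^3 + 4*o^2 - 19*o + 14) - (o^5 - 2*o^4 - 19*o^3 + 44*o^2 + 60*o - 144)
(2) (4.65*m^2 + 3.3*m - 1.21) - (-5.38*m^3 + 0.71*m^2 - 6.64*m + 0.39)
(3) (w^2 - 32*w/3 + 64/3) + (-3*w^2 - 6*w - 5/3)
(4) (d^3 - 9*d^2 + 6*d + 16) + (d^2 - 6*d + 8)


(1) = -o^5 + 2*o^4 + 20*o^3 - 40*o^2 - 79*o + 158
(2) = 5.38*m^3 + 3.94*m^2 + 9.94*m - 1.6
(3) = -2*w^2 - 50*w/3 + 59/3
(4) = d^3 - 8*d^2 + 24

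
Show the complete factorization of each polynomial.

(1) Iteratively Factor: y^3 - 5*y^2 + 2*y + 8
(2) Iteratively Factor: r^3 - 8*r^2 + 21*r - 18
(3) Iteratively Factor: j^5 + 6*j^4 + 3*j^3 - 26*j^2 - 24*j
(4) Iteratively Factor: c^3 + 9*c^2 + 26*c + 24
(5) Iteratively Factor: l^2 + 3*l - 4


(1) = (y - 2)*(y^2 - 3*y - 4) = (y - 2)*(y + 1)*(y - 4)
(2) = (r - 2)*(r^2 - 6*r + 9) = (r - 3)*(r - 2)*(r - 3)
(3) = (j + 1)*(j^4 + 5*j^3 - 2*j^2 - 24*j) = (j - 2)*(j + 1)*(j^3 + 7*j^2 + 12*j) = (j - 2)*(j + 1)*(j + 3)*(j^2 + 4*j) = j*(j - 2)*(j + 1)*(j + 3)*(j + 4)
(4) = (c + 4)*(c^2 + 5*c + 6) = (c + 2)*(c + 4)*(c + 3)
(5) = (l + 4)*(l - 1)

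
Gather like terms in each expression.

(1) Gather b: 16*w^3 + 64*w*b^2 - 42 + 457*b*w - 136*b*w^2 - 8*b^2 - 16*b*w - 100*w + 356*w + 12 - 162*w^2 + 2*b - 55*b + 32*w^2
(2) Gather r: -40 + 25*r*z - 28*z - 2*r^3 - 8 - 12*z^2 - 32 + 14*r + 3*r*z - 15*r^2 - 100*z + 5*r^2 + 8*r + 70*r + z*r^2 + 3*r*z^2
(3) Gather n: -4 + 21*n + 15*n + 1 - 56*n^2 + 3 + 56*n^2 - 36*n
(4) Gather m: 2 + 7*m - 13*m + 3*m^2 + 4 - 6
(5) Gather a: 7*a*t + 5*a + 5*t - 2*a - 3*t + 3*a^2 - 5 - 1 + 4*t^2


(1) = b^2*(64*w - 8) + b*(-136*w^2 + 441*w - 53) + 16*w^3 - 130*w^2 + 256*w - 30
(2) = -2*r^3 + r^2*(z - 10) + r*(3*z^2 + 28*z + 92) - 12*z^2 - 128*z - 80
(3) = 0
(4) = 3*m^2 - 6*m
(5) = 3*a^2 + a*(7*t + 3) + 4*t^2 + 2*t - 6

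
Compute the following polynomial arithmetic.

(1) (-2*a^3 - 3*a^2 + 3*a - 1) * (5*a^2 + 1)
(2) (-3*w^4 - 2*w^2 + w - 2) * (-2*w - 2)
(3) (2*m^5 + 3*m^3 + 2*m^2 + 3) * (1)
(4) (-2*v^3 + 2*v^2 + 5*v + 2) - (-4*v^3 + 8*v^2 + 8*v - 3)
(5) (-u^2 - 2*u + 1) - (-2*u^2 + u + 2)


(1) = -10*a^5 - 15*a^4 + 13*a^3 - 8*a^2 + 3*a - 1
(2) = 6*w^5 + 6*w^4 + 4*w^3 + 2*w^2 + 2*w + 4
(3) = 2*m^5 + 3*m^3 + 2*m^2 + 3
(4) = 2*v^3 - 6*v^2 - 3*v + 5
(5) = u^2 - 3*u - 1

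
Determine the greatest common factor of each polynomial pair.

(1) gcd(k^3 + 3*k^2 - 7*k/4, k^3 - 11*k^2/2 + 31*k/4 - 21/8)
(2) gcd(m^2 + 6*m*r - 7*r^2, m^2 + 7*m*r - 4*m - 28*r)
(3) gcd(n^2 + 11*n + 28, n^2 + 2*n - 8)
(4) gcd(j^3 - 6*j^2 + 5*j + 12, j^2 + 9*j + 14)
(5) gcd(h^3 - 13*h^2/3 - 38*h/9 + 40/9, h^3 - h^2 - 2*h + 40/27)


(1) = k - 1/2
(2) = gcd((m - r)*(m + 7*r), (m - 4)*(m + 7*r)) = m + 7*r
(3) = gcd((n + 4)*(n + 7), (n - 2)*(n + 4)) = n + 4
(4) = 1
(5) = h^2 + 2*h/3 - 8/9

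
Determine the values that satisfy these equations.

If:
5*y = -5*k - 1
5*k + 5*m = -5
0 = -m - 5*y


Then:
k = -1/3
m = -2/3
y = 2/15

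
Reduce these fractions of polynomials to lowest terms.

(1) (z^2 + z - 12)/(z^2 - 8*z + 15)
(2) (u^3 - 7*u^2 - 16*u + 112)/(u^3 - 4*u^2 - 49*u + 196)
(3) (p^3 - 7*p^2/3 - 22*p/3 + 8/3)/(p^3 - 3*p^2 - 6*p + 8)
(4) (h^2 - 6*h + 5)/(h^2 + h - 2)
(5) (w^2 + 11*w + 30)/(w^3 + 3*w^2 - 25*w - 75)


(1) = (z + 4)/(z - 5)
(2) = (u + 4)/(u + 7)
(3) = (3*p - 1)/(3*p - 3)
(4) = (h - 5)/(h + 2)
(5) = (w + 6)/(w^2 - 2*w - 15)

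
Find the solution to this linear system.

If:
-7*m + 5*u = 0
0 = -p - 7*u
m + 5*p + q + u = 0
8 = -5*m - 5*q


Then:
m = -4/119
p = 28/85
q = -932/595
u = -4/85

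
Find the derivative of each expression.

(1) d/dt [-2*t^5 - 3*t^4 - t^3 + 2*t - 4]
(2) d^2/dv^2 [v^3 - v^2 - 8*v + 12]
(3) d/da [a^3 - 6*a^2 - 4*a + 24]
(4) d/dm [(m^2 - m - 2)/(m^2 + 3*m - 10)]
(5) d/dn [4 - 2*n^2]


(1) = -10*t^4 - 12*t^3 - 3*t^2 + 2
(2) = 6*v - 2
(3) = 3*a^2 - 12*a - 4
(4) = 4/(m^2 + 10*m + 25)
(5) = -4*n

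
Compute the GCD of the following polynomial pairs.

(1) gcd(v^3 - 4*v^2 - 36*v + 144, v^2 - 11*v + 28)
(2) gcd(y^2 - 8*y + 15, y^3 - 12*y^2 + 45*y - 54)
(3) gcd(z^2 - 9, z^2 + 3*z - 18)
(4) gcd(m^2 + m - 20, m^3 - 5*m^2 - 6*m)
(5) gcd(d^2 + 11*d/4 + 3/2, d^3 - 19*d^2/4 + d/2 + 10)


(1) = v - 4
(2) = y - 3
(3) = z - 3
(4) = gcd((m - 4)*(m + 5), m*(m - 6)*(m + 1)) = 1
(5) = gcd((d + 3/4)*(d + 2), (d - 4)*(d - 2)*(d + 5/4)) = 1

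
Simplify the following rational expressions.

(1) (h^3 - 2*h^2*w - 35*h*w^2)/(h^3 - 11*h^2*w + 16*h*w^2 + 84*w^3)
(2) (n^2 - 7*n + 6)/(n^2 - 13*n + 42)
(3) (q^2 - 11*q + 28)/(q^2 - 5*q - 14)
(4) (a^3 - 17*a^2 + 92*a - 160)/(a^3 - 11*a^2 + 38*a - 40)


(1) = (-h^2 - 5*h*w)/(-h^2 + 4*h*w + 12*w^2)
(2) = (n - 1)/(n - 7)
(3) = (q - 4)/(q + 2)
(4) = (a - 8)/(a - 2)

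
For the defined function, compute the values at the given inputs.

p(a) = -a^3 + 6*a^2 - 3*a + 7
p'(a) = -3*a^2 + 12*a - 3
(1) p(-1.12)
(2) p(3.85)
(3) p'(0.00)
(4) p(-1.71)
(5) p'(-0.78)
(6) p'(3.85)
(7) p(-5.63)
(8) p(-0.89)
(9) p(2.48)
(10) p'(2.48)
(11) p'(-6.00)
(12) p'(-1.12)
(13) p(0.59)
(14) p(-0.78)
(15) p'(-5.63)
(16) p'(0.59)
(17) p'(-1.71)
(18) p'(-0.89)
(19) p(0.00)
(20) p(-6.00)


(1) = 19.29
(2) = 27.32
(3) = -3.00
(4) = 34.67
(5) = -14.19
(6) = -1.27
(7) = 392.52
(8) = 15.13
(9) = 21.21
(10) = 8.31
(11) = -183.00
(12) = -20.20
(13) = 7.11
(14) = 13.46
(15) = -165.65
(16) = 3.04
(17) = -32.29
(18) = -16.06
(19) = 7.00
(20) = 457.00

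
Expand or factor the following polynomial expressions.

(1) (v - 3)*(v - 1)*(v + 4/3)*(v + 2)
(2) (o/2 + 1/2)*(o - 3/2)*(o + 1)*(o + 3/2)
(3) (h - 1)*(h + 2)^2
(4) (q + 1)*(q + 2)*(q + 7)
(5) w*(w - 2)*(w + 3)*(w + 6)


(1) = v^4 - 2*v^3/3 - 23*v^2/3 - 2*v/3 + 8
(2) = o^4/2 + o^3 - 5*o^2/8 - 9*o/4 - 9/8
(3) = h^3 + 3*h^2 - 4
(4) = q^3 + 10*q^2 + 23*q + 14
(5) = w^4 + 7*w^3 - 36*w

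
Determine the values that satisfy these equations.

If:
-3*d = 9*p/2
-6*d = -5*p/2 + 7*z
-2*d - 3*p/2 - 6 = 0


Then:
d = -6
p = 4
z = 46/7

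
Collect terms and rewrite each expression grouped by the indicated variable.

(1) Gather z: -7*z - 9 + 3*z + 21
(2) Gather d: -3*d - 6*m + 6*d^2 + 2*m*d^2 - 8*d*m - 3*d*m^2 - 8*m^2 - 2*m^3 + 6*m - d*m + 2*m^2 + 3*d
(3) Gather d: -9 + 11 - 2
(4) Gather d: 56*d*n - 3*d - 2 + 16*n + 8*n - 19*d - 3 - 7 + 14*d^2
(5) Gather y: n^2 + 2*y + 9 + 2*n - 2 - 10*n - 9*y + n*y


(1) = 12 - 4*z
(2) = d^2*(2*m + 6) + d*(-3*m^2 - 9*m) - 2*m^3 - 6*m^2
(3) = 0
(4) = 14*d^2 + d*(56*n - 22) + 24*n - 12
(5) = n^2 - 8*n + y*(n - 7) + 7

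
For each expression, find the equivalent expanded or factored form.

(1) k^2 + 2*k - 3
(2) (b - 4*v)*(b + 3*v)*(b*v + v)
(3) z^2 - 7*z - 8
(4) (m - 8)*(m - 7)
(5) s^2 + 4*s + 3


(1) = (k - 1)*(k + 3)
(2) = b^3*v - b^2*v^2 + b^2*v - 12*b*v^3 - b*v^2 - 12*v^3
(3) = (z - 8)*(z + 1)
(4) = m^2 - 15*m + 56
(5) = (s + 1)*(s + 3)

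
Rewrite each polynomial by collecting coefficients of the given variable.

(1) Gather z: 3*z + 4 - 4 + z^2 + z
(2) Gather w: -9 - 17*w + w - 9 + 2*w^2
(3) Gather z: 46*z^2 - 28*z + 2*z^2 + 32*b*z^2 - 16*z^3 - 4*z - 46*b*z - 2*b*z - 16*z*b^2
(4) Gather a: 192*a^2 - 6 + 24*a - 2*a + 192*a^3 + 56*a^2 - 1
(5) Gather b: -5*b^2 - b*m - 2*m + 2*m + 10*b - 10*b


(1) = z^2 + 4*z
(2) = 2*w^2 - 16*w - 18
(3) = -16*z^3 + z^2*(32*b + 48) + z*(-16*b^2 - 48*b - 32)
(4) = 192*a^3 + 248*a^2 + 22*a - 7
(5) = -5*b^2 - b*m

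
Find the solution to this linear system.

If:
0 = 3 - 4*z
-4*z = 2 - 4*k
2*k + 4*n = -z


Then:
k = 5/4
n = -13/16
z = 3/4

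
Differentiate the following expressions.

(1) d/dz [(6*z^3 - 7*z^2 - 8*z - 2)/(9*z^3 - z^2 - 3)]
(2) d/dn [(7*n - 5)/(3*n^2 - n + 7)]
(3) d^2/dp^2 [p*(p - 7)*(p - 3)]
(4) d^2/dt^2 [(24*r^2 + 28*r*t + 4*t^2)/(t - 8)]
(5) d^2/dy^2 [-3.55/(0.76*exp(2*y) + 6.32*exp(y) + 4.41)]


(1) = (57*z^4 + 144*z^3 - 8*z^2 + 38*z + 24)/(81*z^6 - 18*z^5 + z^4 - 54*z^3 + 6*z^2 + 9)
(2) = (21*n^2 - 7*n - (6*n - 1)*(7*n - 5) + 49)/(3*n^2 - n + 7)^2
(3) = 6*p - 20
(4) = 16*(3*r^2 + 28*r + 32)/(t^3 - 24*t^2 + 192*t - 512)
(5) = (-3.55*(1.52*exp(y) + 6.32)*(3.04*exp(y) + 12.64)*exp(y) + (10.792*exp(y) + 22.436)*(0.76*exp(2*y) + 6.32*exp(y) + 4.41))*exp(y)/(0.76*exp(2*y) + 6.32*exp(y) + 4.41)^3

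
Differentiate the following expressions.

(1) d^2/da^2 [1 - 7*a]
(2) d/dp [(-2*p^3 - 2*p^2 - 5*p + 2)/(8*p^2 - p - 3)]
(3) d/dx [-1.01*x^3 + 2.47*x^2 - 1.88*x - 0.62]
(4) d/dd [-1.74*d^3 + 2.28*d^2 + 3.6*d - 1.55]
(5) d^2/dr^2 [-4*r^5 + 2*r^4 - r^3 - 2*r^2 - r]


(1) = 0
(2) = (-16*p^4 + 4*p^3 + 60*p^2 - 20*p + 17)/(64*p^4 - 16*p^3 - 47*p^2 + 6*p + 9)
(3) = -3.03*x^2 + 4.94*x - 1.88
(4) = -5.22*d^2 + 4.56*d + 3.6
(5) = -80*r^3 + 24*r^2 - 6*r - 4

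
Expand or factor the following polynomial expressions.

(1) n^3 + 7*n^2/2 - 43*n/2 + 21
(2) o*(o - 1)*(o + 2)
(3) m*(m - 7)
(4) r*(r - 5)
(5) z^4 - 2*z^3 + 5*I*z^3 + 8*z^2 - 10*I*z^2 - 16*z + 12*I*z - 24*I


(1) = (n - 2)*(n - 3/2)*(n + 7)
(2) = o^3 + o^2 - 2*o
(3) = m^2 - 7*m
(4) = r^2 - 5*r
(5) = (z - 2)*(z - 2*I)*(z + I)*(z + 6*I)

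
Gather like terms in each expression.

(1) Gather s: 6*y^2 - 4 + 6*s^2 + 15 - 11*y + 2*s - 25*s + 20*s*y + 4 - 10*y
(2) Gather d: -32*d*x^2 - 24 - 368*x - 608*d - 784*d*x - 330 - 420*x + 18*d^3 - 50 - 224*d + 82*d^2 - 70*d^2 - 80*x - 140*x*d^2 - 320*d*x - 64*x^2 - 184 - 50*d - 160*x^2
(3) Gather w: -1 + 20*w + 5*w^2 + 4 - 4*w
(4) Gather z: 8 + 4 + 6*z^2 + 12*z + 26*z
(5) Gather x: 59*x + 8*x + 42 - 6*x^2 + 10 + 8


(1) = 6*s^2 + s*(20*y - 23) + 6*y^2 - 21*y + 15
(2) = 18*d^3 + d^2*(12 - 140*x) + d*(-32*x^2 - 1104*x - 882) - 224*x^2 - 868*x - 588
(3) = 5*w^2 + 16*w + 3
(4) = 6*z^2 + 38*z + 12
(5) = -6*x^2 + 67*x + 60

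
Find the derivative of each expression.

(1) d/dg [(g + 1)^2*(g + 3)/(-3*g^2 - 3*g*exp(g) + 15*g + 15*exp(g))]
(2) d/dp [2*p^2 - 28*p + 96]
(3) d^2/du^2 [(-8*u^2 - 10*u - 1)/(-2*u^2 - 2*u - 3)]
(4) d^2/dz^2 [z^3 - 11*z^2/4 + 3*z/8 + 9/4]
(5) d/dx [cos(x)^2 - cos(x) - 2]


(1) = (g + 1)*((g + 1)*(g + 3)*(g*exp(g) + 2*g - 4*exp(g) - 5) - (3*g + 7)*(g^2 + g*exp(g) - 5*g - 5*exp(g)))/(3*(g^2 + g*exp(g) - 5*g - 5*exp(g))^2)
(2) = 4*p - 28
(3) = 4*(4*u^3 - 66*u^2 - 84*u + 5)/(8*u^6 + 24*u^5 + 60*u^4 + 80*u^3 + 90*u^2 + 54*u + 27)
(4) = 6*z - 11/2
(5) = sin(x) - sin(2*x)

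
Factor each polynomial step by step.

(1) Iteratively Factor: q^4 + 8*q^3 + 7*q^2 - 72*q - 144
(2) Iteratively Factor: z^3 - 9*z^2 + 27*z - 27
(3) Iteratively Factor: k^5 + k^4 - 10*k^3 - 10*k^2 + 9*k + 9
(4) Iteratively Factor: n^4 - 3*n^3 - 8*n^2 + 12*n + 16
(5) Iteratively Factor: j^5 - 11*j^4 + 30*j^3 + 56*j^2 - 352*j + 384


(1) = (q + 3)*(q^3 + 5*q^2 - 8*q - 48) = (q + 3)*(q + 4)*(q^2 + q - 12) = (q - 3)*(q + 3)*(q + 4)*(q + 4)
(2) = (z - 3)*(z^2 - 6*z + 9) = (z - 3)^2*(z - 3)
(3) = (k - 3)*(k^4 + 4*k^3 + 2*k^2 - 4*k - 3) = (k - 3)*(k - 1)*(k^3 + 5*k^2 + 7*k + 3) = (k - 3)*(k - 1)*(k + 3)*(k^2 + 2*k + 1) = (k - 3)*(k - 1)*(k + 1)*(k + 3)*(k + 1)
(4) = (n + 2)*(n^3 - 5*n^2 + 2*n + 8) = (n + 1)*(n + 2)*(n^2 - 6*n + 8) = (n - 2)*(n + 1)*(n + 2)*(n - 4)
(5) = (j + 3)*(j^4 - 14*j^3 + 72*j^2 - 160*j + 128) = (j - 4)*(j + 3)*(j^3 - 10*j^2 + 32*j - 32) = (j - 4)^2*(j + 3)*(j^2 - 6*j + 8) = (j - 4)^2*(j - 2)*(j + 3)*(j - 4)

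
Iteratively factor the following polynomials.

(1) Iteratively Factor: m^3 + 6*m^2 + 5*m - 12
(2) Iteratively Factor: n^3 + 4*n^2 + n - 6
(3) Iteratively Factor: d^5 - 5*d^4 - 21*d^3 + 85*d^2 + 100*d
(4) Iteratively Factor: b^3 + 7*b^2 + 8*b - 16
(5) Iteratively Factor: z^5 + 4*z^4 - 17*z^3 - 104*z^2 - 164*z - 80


(1) = (m + 3)*(m^2 + 3*m - 4) = (m - 1)*(m + 3)*(m + 4)
(2) = (n + 3)*(n^2 + n - 2) = (n + 2)*(n + 3)*(n - 1)
(3) = (d + 4)*(d^4 - 9*d^3 + 15*d^2 + 25*d) = (d - 5)*(d + 4)*(d^3 - 4*d^2 - 5*d) = (d - 5)^2*(d + 4)*(d^2 + d) = d*(d - 5)^2*(d + 4)*(d + 1)
(4) = (b + 4)*(b^2 + 3*b - 4) = (b - 1)*(b + 4)*(b + 4)
(5) = (z + 4)*(z^4 - 17*z^2 - 36*z - 20) = (z - 5)*(z + 4)*(z^3 + 5*z^2 + 8*z + 4) = (z - 5)*(z + 2)*(z + 4)*(z^2 + 3*z + 2) = (z - 5)*(z + 1)*(z + 2)*(z + 4)*(z + 2)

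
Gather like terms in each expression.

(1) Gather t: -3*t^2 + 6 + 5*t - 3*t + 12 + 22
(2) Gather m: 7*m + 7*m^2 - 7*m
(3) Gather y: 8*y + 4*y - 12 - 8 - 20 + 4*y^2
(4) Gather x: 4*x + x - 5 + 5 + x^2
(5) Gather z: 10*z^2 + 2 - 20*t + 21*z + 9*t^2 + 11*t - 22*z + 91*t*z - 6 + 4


(1) = -3*t^2 + 2*t + 40
(2) = 7*m^2
(3) = 4*y^2 + 12*y - 40
(4) = x^2 + 5*x
(5) = 9*t^2 - 9*t + 10*z^2 + z*(91*t - 1)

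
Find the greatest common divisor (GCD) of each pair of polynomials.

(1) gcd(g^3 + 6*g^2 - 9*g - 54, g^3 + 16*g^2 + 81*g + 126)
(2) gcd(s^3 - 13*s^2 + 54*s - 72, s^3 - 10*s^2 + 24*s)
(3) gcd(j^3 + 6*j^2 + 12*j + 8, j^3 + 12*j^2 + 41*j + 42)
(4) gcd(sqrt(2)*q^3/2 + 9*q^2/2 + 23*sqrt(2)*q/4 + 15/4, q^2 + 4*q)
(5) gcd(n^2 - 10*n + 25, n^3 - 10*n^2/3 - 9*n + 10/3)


(1) = g^2 + 9*g + 18
(2) = gcd((s - 6)*(s - 4)*(s - 3), s*(s - 6)*(s - 4)) = s^2 - 10*s + 24
(3) = j + 2
(4) = gcd((q + 3*sqrt(2)/2)*(q + 5*sqrt(2)/2)*(sqrt(2)*q/2 + 1/2), q*(q + 4)) = 1
(5) = n - 5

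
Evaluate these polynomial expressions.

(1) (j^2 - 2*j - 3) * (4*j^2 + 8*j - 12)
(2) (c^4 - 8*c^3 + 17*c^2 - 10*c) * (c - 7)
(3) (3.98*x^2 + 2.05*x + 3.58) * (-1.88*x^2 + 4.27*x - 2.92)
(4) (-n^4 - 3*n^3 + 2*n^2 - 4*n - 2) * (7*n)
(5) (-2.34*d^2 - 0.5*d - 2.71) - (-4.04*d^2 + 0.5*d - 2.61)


(1) = 4*j^4 - 40*j^2 + 36
(2) = c^5 - 15*c^4 + 73*c^3 - 129*c^2 + 70*c
(3) = -7.4824*x^4 + 13.1406*x^3 - 9.5985*x^2 + 9.3006*x - 10.4536
(4) = -7*n^5 - 21*n^4 + 14*n^3 - 28*n^2 - 14*n
(5) = 1.7*d^2 - 1.0*d - 0.1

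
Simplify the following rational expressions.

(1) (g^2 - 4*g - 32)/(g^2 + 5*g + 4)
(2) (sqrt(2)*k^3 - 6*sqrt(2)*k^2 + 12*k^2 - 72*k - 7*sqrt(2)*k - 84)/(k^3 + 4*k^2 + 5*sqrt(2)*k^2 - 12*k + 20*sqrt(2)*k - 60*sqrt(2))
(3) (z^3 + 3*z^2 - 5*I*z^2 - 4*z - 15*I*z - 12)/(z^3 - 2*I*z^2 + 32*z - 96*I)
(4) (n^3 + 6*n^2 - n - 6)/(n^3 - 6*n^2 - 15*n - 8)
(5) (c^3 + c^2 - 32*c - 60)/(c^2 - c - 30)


(1) = (g - 8)/(g + 1)
(2) = (sqrt(2)*k^3 + k^2*(12 - 6*sqrt(2)) + k*(-72 - 7*sqrt(2)) - 84)/(k^3 + k^2*(4 + 5*sqrt(2)) + k*(-12 + 20*sqrt(2)) - 60*sqrt(2))
(3) = (z^2 + z*(3 - I) - 3*I)/(z^2 + 2*I*z + 24)
(4) = (n^2 + 5*n - 6)/(n^2 - 7*n - 8)
(5) = c + 2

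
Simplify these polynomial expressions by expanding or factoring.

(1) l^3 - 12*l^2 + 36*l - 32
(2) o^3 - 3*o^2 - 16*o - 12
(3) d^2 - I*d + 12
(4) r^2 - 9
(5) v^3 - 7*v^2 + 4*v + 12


(1) = (l - 8)*(l - 2)^2
(2) = (o - 6)*(o + 1)*(o + 2)
(3) = (d - 4*I)*(d + 3*I)
(4) = (r - 3)*(r + 3)
(5) = (v - 6)*(v - 2)*(v + 1)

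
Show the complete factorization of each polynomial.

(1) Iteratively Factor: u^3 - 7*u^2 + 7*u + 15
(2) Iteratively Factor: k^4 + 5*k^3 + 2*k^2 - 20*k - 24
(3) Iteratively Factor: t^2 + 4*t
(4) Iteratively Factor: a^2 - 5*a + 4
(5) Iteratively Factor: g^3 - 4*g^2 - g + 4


(1) = (u - 3)*(u^2 - 4*u - 5) = (u - 5)*(u - 3)*(u + 1)
(2) = (k + 3)*(k^3 + 2*k^2 - 4*k - 8) = (k + 2)*(k + 3)*(k^2 - 4) = (k - 2)*(k + 2)*(k + 3)*(k + 2)
(3) = (t)*(t + 4)
(4) = (a - 1)*(a - 4)
(5) = (g - 4)*(g^2 - 1) = (g - 4)*(g - 1)*(g + 1)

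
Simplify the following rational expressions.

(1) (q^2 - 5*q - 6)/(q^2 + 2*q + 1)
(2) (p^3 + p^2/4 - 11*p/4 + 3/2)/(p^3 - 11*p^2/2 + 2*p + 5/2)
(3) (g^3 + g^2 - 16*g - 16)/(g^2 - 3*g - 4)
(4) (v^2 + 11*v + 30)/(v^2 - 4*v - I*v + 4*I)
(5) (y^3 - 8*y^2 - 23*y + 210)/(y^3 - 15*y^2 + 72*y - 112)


(1) = (q - 6)/(q + 1)
(2) = (4*p^2 + 5*p - 6)/(4*p^2 - 18*p - 10)
(3) = g + 4
(4) = (v^2 + 11*v + 30)/(v^2 + v*(-4 - I) + 4*I)
(5) = (y^2 - y - 30)/(y^2 - 8*y + 16)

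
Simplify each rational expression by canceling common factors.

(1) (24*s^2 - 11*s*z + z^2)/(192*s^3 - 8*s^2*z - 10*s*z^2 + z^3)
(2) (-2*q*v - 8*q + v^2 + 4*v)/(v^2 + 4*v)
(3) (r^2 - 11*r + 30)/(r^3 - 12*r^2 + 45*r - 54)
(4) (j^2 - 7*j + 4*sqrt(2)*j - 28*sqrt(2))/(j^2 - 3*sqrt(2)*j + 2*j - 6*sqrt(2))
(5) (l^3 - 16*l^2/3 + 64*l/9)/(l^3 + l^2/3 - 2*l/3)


(1) = (-3*s + z)/(-24*s^2 - 2*s*z + z^2)
(2) = (-2*q + v)/v
(3) = (r - 5)/(r^2 - 6*r + 9)
(4) = (j^2 + j*(-7 + 4*sqrt(2)) - 28*sqrt(2))/(j^2 + j*(2 - 3*sqrt(2)) - 6*sqrt(2))
(5) = (9*l^2 - 48*l + 64)/(9*l^2 + 3*l - 6)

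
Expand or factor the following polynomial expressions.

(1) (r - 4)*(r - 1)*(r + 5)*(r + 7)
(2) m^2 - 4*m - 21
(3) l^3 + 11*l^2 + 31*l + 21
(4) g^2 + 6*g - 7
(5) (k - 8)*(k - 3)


(1) = r^4 + 7*r^3 - 21*r^2 - 127*r + 140
(2) = (m - 7)*(m + 3)
(3) = (l + 1)*(l + 3)*(l + 7)
(4) = (g - 1)*(g + 7)
(5) = k^2 - 11*k + 24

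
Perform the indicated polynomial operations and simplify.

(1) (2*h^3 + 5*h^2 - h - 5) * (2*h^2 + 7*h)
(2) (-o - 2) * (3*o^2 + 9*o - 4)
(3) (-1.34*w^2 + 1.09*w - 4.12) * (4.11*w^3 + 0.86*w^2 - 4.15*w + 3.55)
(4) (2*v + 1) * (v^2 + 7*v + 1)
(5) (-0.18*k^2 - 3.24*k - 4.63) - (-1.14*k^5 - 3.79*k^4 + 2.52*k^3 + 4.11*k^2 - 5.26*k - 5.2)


(1) = 4*h^5 + 24*h^4 + 33*h^3 - 17*h^2 - 35*h
(2) = -3*o^3 - 15*o^2 - 14*o + 8
(3) = -5.5074*w^5 + 3.3275*w^4 - 10.4348*w^3 - 12.8237*w^2 + 20.9675*w - 14.626
(4) = 2*v^3 + 15*v^2 + 9*v + 1
(5) = 1.14*k^5 + 3.79*k^4 - 2.52*k^3 - 4.29*k^2 + 2.02*k + 0.57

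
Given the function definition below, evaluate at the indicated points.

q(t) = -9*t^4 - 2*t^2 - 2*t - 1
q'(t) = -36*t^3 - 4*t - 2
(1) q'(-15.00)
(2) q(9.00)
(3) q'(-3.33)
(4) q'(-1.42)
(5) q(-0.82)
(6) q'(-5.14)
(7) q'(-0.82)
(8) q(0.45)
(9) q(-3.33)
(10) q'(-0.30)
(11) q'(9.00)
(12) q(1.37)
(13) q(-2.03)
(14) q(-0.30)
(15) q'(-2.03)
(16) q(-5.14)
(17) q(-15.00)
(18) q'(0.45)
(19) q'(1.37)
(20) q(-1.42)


(1) = 121558.00
(2) = -59230.00
(3) = 1340.66
(4) = 106.76
(5) = -4.77
(6) = 4907.24
(7) = 21.13
(8) = -2.67
(9) = -1123.19
(10) = 0.17
(11) = -26282.00
(12) = -39.20
(13) = -158.02
(14) = -0.65
(15) = 307.28
(16) = -6325.52
(17) = -456046.00
(18) = -7.08
(19) = -100.05
(20) = -38.79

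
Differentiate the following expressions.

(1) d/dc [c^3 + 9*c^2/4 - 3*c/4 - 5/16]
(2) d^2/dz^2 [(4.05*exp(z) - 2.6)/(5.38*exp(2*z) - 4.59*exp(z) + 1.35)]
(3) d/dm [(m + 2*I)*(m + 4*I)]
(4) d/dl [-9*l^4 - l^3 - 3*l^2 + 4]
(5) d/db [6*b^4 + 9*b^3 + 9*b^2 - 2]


(1) = 3*c^2 + 9*c/2 - 3/4
(2) = (117.22482*exp(4*z) - 201.01025*exp(3*z) + 16.12386*exp(2*z) + 45.853965*exp(z) - 8.729775)*exp(z)/(155.720872*exp(6*z) - 398.564388*exp(5*z) + 457.263954*exp(4*z) - 296.725599*exp(3*z) + 114.740955*exp(2*z) - 25.095825*exp(z) + 2.460375)
(3) = 2*m + 6*I
(4) = 3*l*(-12*l^2 - l - 2)
(5) = 3*b*(8*b^2 + 9*b + 6)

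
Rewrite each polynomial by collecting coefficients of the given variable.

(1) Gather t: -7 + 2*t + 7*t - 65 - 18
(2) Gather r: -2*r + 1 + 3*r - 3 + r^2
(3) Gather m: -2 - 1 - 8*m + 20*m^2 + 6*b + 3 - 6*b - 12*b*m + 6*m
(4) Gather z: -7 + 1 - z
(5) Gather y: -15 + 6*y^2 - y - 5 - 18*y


(1) = 9*t - 90
(2) = r^2 + r - 2
(3) = 20*m^2 + m*(-12*b - 2)
(4) = -z - 6
(5) = 6*y^2 - 19*y - 20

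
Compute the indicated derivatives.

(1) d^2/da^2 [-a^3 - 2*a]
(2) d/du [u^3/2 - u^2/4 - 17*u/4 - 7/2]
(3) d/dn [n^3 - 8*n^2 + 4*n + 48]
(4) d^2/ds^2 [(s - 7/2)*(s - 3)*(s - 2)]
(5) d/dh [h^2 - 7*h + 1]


(1) = -6*a
(2) = 3*u^2/2 - u/2 - 17/4
(3) = 3*n^2 - 16*n + 4
(4) = 6*s - 17
(5) = 2*h - 7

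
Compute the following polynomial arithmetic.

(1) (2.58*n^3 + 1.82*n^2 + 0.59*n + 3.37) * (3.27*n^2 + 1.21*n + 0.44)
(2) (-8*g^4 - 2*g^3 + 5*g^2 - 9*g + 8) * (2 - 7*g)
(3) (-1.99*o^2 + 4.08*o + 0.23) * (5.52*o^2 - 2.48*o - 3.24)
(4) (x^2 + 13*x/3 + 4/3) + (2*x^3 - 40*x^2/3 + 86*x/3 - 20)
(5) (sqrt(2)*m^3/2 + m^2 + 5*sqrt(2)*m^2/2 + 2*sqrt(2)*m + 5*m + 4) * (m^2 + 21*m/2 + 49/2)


(1) = 8.4366*n^5 + 9.0732*n^4 + 5.2667*n^3 + 12.5346*n^2 + 4.3373*n + 1.4828
(2) = 56*g^5 - 2*g^4 - 39*g^3 + 73*g^2 - 74*g + 16
(3) = -10.9848*o^4 + 27.4568*o^3 - 2.4012*o^2 - 13.7896*o - 0.7452
(4) = 2*x^3 - 37*x^2/3 + 33*x - 56/3
(5) = sqrt(2)*m^5/2 + m^4 + 31*sqrt(2)*m^4/4 + 31*m^3/2 + 81*sqrt(2)*m^3/2 + 81*m^2 + 329*sqrt(2)*m^2/4 + 49*sqrt(2)*m + 329*m/2 + 98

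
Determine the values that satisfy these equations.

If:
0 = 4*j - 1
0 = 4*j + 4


Then:
No Solution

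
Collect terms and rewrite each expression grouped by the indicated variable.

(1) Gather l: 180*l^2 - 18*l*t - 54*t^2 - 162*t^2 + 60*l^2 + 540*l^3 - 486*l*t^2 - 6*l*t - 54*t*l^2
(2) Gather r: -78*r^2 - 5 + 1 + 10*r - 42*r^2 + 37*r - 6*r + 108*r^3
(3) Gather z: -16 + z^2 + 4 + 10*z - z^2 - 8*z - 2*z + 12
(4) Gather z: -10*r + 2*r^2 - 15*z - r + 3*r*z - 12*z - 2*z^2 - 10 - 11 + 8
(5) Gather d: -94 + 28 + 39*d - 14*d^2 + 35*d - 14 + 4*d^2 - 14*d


(1) = 540*l^3 + l^2*(240 - 54*t) + l*(-486*t^2 - 24*t) - 216*t^2
(2) = 108*r^3 - 120*r^2 + 41*r - 4
(3) = 0
(4) = 2*r^2 - 11*r - 2*z^2 + z*(3*r - 27) - 13
(5) = -10*d^2 + 60*d - 80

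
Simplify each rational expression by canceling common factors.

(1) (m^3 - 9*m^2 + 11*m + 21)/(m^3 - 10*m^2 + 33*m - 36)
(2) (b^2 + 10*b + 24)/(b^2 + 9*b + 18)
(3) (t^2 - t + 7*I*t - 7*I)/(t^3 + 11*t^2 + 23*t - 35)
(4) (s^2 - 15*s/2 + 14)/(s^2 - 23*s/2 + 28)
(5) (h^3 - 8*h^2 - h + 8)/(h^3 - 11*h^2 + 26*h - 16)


(1) = (m^2 - 6*m - 7)/(m^2 - 7*m + 12)
(2) = (b + 4)/(b + 3)
(3) = (t + 7*I)/(t^2 + 12*t + 35)
(4) = (s - 4)/(s - 8)
(5) = (h + 1)/(h - 2)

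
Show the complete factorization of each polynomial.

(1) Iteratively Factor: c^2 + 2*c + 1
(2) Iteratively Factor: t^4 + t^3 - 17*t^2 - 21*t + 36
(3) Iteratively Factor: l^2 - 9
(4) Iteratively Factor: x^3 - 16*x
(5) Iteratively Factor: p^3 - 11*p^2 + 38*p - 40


(1) = (c + 1)*(c + 1)
(2) = (t + 3)*(t^3 - 2*t^2 - 11*t + 12) = (t - 1)*(t + 3)*(t^2 - t - 12) = (t - 1)*(t + 3)^2*(t - 4)
(3) = (l + 3)*(l - 3)
(4) = (x - 4)*(x^2 + 4*x) = (x - 4)*(x + 4)*(x)
(5) = (p - 5)*(p^2 - 6*p + 8) = (p - 5)*(p - 2)*(p - 4)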